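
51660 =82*630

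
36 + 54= 90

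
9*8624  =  77616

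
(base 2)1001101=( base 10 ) 77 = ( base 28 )2L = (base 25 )32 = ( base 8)115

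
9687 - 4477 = 5210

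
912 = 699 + 213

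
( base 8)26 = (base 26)M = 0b10110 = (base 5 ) 42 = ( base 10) 22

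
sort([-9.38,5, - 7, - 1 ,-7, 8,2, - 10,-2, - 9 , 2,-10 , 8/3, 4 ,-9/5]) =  [ - 10,-10,-9.38,-9,-7, - 7, - 2,-9/5,- 1, 2, 2,8/3, 4, 5,8]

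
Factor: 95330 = 2^1*5^1*9533^1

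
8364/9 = 929 + 1/3 = 929.33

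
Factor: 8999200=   2^5*5^2*7^1 * 1607^1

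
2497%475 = 122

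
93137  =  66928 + 26209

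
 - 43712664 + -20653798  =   - 64366462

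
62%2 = 0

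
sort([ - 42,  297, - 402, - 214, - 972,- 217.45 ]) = [ - 972, - 402, - 217.45, - 214, - 42, 297 ]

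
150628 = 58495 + 92133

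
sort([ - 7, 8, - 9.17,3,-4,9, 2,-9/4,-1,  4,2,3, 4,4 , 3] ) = [ - 9.17,-7, - 4 , - 9/4, -1,2,2, 3, 3, 3, 4,4,4,8, 9] 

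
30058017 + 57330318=87388335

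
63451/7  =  63451/7 = 9064.43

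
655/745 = 131/149  =  0.88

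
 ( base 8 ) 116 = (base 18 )46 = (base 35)28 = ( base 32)2e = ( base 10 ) 78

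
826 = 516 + 310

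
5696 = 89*64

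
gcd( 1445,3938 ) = 1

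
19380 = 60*323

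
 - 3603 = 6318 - 9921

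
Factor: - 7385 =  - 5^1*7^1 * 211^1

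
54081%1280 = 321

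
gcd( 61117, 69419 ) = 7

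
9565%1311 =388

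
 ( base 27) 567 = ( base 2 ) 111011100110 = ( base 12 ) 225a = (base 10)3814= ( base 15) 11E4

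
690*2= 1380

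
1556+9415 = 10971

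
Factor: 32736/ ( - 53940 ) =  - 2^3*5^ ( - 1 )*11^1*29^ ( - 1 ) = -  88/145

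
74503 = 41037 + 33466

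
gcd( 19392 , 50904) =2424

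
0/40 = 0  =  0.00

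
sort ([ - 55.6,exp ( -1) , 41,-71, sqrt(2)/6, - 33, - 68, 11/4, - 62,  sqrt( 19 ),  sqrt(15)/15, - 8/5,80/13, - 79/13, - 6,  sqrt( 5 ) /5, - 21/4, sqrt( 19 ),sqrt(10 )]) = [ - 71, - 68 , - 62, - 55.6, - 33, - 79/13, - 6, - 21/4, - 8/5, sqrt(2) /6,sqrt (15 )/15,exp( - 1 ),  sqrt ( 5 )/5,  11/4 , sqrt( 10 ), sqrt( 19 ), sqrt(19 ),80/13, 41 ] 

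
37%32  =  5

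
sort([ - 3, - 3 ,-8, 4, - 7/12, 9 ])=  [ - 8, - 3, - 3, - 7/12 , 4, 9]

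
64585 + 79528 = 144113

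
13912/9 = 1545  +  7/9 = 1545.78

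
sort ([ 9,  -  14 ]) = [ - 14, 9 ]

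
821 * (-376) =  -  308696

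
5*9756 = 48780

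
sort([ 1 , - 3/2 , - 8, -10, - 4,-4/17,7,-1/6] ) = [ - 10, - 8, - 4,  -  3/2,-4/17,-1/6,1,7]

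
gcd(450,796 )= 2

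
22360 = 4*5590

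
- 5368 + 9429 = 4061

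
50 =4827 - 4777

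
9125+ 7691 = 16816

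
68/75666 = 34/37833 = 0.00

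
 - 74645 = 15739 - 90384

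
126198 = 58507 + 67691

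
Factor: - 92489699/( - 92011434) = 2^( - 1)*3^( - 1)*173^( - 1) * 1249^1 * 74051^1*88643^( - 1)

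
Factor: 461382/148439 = 2^1  *  3^1*131^1*587^1*148439^( - 1)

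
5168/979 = 5168/979 = 5.28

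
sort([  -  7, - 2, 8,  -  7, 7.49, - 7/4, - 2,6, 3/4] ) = [ - 7, - 7, - 2, - 2, -7/4,3/4, 6, 7.49, 8 ] 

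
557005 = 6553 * 85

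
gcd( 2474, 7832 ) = 2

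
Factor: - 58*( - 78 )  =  2^2*3^1*13^1* 29^1 = 4524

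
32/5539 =32/5539 = 0.01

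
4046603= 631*6413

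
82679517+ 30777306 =113456823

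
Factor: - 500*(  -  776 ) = 388000 = 2^5*5^3 * 97^1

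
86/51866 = 43/25933 = 0.00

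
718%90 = 88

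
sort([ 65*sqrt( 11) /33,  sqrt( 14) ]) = [ sqrt( 14),65*sqrt( 11) /33 ]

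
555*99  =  54945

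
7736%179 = 39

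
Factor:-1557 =-3^2*173^1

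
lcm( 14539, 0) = 0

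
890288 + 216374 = 1106662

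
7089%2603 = 1883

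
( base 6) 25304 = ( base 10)3784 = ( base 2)111011001000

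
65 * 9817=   638105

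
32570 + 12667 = 45237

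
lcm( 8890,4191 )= 293370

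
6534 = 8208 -1674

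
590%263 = 64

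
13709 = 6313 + 7396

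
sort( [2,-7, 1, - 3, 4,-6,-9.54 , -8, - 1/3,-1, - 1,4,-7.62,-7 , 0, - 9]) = [-9.54, - 9,-8, - 7.62  , - 7, - 7, - 6, - 3,- 1,  -  1, - 1/3,  0, 1, 2,4, 4]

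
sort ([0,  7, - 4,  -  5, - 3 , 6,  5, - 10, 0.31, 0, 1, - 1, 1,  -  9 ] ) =[ - 10,-9, - 5, - 4,  -  3,-1,0, 0,0.31, 1, 1, 5, 6, 7] 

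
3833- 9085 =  - 5252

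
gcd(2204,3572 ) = 76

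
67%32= 3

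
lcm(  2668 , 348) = 8004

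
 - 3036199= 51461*(  -  59)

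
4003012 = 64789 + 3938223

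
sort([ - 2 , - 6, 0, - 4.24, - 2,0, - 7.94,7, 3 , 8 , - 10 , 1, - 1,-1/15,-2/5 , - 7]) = [ - 10,-7.94, - 7 , - 6, - 4.24, -2 , - 2, - 1, - 2/5, - 1/15, 0,  0 , 1,  3,7, 8]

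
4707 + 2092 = 6799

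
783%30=3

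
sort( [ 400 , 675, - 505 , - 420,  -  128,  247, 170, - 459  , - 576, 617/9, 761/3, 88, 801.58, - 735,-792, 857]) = [ - 792, - 735, - 576, - 505, - 459, - 420, - 128,617/9,88,170,247, 761/3  ,  400,675,801.58, 857 ]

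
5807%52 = 35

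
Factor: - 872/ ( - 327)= 8/3 = 2^3 * 3^(-1)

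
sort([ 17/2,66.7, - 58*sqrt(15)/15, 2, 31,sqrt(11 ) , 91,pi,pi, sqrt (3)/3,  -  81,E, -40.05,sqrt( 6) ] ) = [ - 81,-40.05,-58*sqrt( 15 ) /15, sqrt( 3 )/3,2, sqrt(6),E,pi,pi,sqrt(11 ),17/2,  31,66.7, 91]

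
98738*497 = 49072786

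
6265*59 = 369635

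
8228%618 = 194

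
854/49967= 854/49967 = 0.02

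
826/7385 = 118/1055 = 0.11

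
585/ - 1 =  - 585 +0/1 = - 585.00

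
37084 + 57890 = 94974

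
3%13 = 3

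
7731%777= 738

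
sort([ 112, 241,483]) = [112, 241, 483]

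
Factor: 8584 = 2^3 * 29^1 * 37^1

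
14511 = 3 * 4837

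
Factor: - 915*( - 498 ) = 2^1*3^2*5^1 * 61^1*83^1 = 455670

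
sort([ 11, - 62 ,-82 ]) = [ - 82, -62, 11 ] 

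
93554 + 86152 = 179706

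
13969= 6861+7108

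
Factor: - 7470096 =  - 2^4*3^1 * 155627^1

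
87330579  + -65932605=21397974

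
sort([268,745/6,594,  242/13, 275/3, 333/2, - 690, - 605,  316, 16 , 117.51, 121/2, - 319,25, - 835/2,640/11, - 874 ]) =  [ - 874, - 690, - 605, - 835/2,-319 , 16,242/13, 25, 640/11, 121/2,275/3, 117.51, 745/6, 333/2, 268,316, 594 ] 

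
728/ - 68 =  - 11 + 5/17= - 10.71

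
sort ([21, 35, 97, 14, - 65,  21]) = [ - 65,14,21, 21,35,97 ] 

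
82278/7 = 11754 = 11754.00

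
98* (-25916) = -2539768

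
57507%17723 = 4338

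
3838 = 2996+842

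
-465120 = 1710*( - 272 ) 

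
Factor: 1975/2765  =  5^1*7^ (  -  1) =5/7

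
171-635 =-464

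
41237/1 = 41237 = 41237.00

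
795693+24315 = 820008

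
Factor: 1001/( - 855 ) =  - 3^( - 2 )  *  5^ ( - 1)*7^1*11^1*13^1*19^ ( - 1)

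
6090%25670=6090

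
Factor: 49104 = 2^4 * 3^2*11^1*31^1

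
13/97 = 13/97 = 0.13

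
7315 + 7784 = 15099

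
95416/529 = 95416/529  =  180.37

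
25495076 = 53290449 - 27795373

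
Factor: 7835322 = 2^1*3^1*11^1*118717^1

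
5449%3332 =2117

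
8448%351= 24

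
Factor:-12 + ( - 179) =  - 191 = - 191^1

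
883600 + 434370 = 1317970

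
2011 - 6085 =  - 4074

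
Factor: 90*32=2880 = 2^6*3^2*5^1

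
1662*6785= 11276670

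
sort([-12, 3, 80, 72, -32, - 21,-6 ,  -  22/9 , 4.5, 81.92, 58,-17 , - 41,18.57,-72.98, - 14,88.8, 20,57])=[-72.98, - 41, - 32,-21, - 17,-14,-12, - 6,-22/9,3 , 4.5,18.57, 20, 57, 58, 72  ,  80, 81.92,88.8 ] 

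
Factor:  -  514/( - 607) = 2^1 * 257^1 * 607^( - 1 )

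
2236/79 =2236/79=   28.30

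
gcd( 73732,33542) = 2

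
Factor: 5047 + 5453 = 10500 = 2^2*3^1*5^3 *7^1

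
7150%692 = 230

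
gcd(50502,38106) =6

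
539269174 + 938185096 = 1477454270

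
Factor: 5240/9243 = 2^3*3^( - 2) * 5^1*13^( - 1 )*79^ ( - 1)*131^1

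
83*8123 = 674209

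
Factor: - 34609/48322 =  - 53/74 = - 2^( - 1 )*37^( - 1) * 53^1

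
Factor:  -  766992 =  - 2^4*3^1 * 19^1 *29^2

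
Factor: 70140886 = 2^1*331^1 * 105953^1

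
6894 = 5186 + 1708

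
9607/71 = 135 + 22/71 =135.31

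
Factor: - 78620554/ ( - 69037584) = 2^( - 3)*3^( -1 )*7^ ( - 1 )* 11^( - 1 )*883^1*18679^ ( - 1)*44519^1 = 39310277/34518792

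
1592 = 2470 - 878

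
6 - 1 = 5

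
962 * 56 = 53872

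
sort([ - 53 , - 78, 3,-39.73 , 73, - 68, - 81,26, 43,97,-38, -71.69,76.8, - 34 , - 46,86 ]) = [ - 81, - 78,-71.69, - 68, -53, - 46,-39.73, - 38, - 34, 3 , 26,43,73,76.8,86, 97] 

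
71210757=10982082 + 60228675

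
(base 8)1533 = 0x35b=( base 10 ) 859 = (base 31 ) rm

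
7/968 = 7/968 = 0.01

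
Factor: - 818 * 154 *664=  - 83645408 = -2^5*7^1*11^1*83^1*409^1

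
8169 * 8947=73088043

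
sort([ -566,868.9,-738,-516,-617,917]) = [-738,-617, - 566, - 516, 868.9,917]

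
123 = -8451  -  -8574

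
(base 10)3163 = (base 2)110001011011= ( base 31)391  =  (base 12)19B7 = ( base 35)2KD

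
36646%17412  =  1822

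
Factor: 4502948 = 2^2*41^1*27457^1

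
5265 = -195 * ( - 27)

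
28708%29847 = 28708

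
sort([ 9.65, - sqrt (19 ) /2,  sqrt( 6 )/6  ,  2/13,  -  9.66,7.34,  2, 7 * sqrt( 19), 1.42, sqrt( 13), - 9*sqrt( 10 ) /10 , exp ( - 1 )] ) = [- 9.66,- 9*sqrt(10)/10, - sqrt(19)/2, 2/13,exp( - 1),  sqrt ( 6)/6,1.42, 2, sqrt( 13 ) , 7.34,9.65, 7*sqrt( 19) ] 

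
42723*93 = 3973239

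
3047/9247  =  3047/9247 = 0.33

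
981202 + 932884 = 1914086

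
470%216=38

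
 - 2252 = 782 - 3034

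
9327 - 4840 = 4487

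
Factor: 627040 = 2^5*5^1*3919^1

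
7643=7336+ 307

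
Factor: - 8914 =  - 2^1*4457^1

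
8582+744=9326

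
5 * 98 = 490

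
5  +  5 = 10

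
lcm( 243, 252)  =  6804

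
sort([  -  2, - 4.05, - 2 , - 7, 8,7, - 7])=[ - 7, - 7,  -  4.05, - 2, - 2,7,8]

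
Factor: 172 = 2^2*43^1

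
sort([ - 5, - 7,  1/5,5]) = [ - 7,  -  5,1/5,  5 ]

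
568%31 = 10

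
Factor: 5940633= 3^1*17^1*116483^1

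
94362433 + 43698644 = 138061077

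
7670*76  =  582920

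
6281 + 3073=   9354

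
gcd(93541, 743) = 1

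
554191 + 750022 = 1304213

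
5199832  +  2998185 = 8198017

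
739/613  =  1 + 126/613 =1.21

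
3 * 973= 2919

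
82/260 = 41/130 = 0.32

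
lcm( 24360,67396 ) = 2021880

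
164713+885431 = 1050144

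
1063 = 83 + 980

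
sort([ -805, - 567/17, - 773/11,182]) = [ - 805,-773/11,-567/17,182]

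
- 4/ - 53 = 4/53 = 0.08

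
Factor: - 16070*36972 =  - 2^3*3^2*5^1  *  13^1*79^1*1607^1 = - 594140040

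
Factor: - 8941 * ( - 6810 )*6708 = 2^3*3^2*5^1 * 13^1 * 43^1 * 227^1 * 8941^1 =408438112680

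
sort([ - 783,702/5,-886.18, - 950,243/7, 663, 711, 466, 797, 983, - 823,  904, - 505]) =[-950, - 886.18, - 823,-783, - 505, 243/7, 702/5,  466, 663, 711, 797,904, 983 ] 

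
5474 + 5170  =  10644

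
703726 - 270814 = 432912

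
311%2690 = 311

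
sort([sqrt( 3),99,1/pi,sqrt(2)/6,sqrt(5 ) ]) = [sqrt( 2) /6,1/pi,sqrt( 3), sqrt( 5 ),99]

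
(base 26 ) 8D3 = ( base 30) 6bj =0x1675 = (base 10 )5749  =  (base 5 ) 140444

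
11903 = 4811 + 7092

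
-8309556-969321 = -9278877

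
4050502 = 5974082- 1923580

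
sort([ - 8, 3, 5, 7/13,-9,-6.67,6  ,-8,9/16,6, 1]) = [-9, - 8,-8 , - 6.67, 7/13,9/16, 1 , 3, 5, 6, 6]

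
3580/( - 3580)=-1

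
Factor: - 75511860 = - 2^2*3^1 * 5^1*1258531^1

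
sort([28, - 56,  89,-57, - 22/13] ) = [ - 57, - 56 , - 22/13, 28, 89]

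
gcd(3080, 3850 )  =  770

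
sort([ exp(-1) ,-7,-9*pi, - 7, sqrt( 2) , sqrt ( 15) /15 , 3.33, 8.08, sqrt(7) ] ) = [ - 9*pi, - 7,  -  7,sqrt( 15)/15,exp(- 1), sqrt(2 ),sqrt( 7 ) , 3.33, 8.08]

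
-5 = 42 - 47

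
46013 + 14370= 60383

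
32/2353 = 32/2353 = 0.01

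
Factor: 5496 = 2^3 * 3^1 * 229^1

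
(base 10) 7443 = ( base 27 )a5i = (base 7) 30462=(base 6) 54243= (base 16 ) 1d13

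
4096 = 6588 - 2492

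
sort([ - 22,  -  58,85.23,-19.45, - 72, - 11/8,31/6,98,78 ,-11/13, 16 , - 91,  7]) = [ - 91, - 72,-58, - 22,-19.45, - 11/8,-11/13,31/6,7, 16,78, 85.23,98]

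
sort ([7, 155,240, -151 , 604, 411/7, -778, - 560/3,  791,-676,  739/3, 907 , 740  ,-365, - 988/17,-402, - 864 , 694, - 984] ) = [ - 984,-864, - 778 , - 676, - 402, -365, - 560/3, - 151, - 988/17,  7, 411/7,155,240, 739/3,604,694,740,791,907 ] 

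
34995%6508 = 2455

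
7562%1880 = 42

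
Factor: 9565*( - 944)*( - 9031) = 2^4*5^1*11^1*59^1*821^1*1913^1 =81544150160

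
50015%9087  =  4580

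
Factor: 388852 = 2^2 * 97213^1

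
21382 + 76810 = 98192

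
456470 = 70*6521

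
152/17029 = 152/17029  =  0.01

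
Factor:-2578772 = - 2^2*7^2*59^1*223^1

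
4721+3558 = 8279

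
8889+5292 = 14181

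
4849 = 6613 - 1764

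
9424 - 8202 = 1222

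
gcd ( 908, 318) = 2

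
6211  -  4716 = 1495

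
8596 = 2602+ 5994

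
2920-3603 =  -683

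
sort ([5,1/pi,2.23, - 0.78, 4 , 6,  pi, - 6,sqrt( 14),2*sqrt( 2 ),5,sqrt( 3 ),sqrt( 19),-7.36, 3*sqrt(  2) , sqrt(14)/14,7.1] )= [ - 7.36, - 6,- 0.78, sqrt( 14 )/14, 1/pi, sqrt(3 ),2.23, 2*sqrt( 2 ), pi,sqrt (14), 4, 3*sqrt( 2),sqrt( 19),  5,  5,  6,7.1]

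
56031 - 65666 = -9635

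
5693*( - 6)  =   - 34158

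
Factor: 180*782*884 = 2^5 *3^2*5^1*13^1*17^2*23^1 = 124431840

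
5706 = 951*6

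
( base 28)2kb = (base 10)2139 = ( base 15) 979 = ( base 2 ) 100001011011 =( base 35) 1Q4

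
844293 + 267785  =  1112078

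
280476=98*2862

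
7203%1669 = 527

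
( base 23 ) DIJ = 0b1110010001110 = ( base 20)I5A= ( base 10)7310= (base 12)4292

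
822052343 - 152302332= 669750011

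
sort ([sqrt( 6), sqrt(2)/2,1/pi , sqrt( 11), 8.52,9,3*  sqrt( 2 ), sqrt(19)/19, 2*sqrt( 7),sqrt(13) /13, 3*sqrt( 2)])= [ sqrt(19) /19,sqrt( 13)/13, 1/pi, sqrt( 2)/2,sqrt( 6),  sqrt( 11 ), 3*sqrt(2 ), 3*sqrt( 2 ),2 *sqrt (7), 8.52,9]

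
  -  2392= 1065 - 3457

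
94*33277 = 3128038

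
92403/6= 15400 + 1/2 = 15400.50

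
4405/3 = 4405/3 = 1468.33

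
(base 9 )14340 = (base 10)9756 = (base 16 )261C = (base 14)37AC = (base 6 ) 113100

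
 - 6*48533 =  - 291198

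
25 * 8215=205375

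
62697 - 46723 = 15974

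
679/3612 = 97/516 =0.19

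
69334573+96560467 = 165895040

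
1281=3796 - 2515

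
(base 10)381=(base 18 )133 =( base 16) 17d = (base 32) BT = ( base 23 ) GD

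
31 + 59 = 90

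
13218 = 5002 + 8216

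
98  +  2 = 100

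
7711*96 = 740256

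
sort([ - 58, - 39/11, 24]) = [ - 58, - 39/11, 24] 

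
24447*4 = 97788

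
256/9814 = 128/4907 = 0.03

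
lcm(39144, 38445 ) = 2152920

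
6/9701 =6/9701 = 0.00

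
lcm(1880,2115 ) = 16920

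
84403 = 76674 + 7729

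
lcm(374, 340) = 3740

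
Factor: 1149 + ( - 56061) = -54912=- 2^7*3^1 *11^1*13^1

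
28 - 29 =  - 1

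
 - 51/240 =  - 17/80 = - 0.21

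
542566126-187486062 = 355080064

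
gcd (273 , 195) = 39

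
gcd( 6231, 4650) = 93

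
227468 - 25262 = 202206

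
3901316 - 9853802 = -5952486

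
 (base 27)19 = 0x24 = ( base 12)30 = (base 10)36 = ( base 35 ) 11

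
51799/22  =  2354  +  1/2= 2354.50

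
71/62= 1 + 9/62 = 1.15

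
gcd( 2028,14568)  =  12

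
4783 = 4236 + 547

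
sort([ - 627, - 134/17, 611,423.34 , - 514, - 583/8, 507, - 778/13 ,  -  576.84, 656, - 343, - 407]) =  [ - 627, - 576.84, - 514, - 407, - 343,  -  583/8, - 778/13, - 134/17,423.34, 507, 611, 656]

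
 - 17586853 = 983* ( - 17891 ) 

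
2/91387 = 2/91387 = 0.00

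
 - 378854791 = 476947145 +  - 855801936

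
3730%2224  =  1506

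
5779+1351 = 7130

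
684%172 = 168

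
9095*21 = 190995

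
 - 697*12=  - 8364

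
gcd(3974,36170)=2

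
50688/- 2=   -  25344/1 = -25344.00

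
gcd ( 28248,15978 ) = 6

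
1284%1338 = 1284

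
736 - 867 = - 131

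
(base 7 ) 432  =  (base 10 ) 219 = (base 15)E9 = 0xDB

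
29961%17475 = 12486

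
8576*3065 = 26285440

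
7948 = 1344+6604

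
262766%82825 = 14291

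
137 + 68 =205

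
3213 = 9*357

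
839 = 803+36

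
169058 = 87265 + 81793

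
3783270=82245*46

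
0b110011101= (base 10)413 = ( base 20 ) 10D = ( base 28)el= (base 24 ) H5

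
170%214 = 170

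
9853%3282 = 7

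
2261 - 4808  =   - 2547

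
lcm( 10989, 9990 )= 109890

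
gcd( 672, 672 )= 672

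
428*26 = 11128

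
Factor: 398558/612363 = 2^1*3^( - 1)*43^( - 1 )* 47^(- 1 )*101^( - 1)*349^1*571^1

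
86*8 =688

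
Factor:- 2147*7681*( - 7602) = 125365395414 = 2^1*3^1*7^1*19^1*113^1*181^1*7681^1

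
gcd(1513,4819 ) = 1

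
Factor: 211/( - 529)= - 23^ (  -  2 )*211^1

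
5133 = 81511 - 76378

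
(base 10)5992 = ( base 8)13550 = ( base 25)9EH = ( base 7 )23320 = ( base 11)4558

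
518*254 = 131572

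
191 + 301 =492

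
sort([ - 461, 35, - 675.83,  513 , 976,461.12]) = [ - 675.83, - 461, 35 , 461.12, 513,976] 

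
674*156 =105144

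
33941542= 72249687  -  38308145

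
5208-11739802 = -11734594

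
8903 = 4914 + 3989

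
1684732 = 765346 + 919386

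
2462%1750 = 712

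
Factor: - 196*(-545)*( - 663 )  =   - 70821660 = - 2^2  *3^1*5^1*7^2 *13^1 * 17^1*109^1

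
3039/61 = 49+50/61  =  49.82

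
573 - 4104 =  - 3531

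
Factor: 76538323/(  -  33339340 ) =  - 2^( - 2)*5^( - 1)*43^1*619^( - 1 )*2693^( - 1 )*1779961^1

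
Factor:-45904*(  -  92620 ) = 4251628480 = 2^6 * 5^1*11^1*19^1*151^1*421^1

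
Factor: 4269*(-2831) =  - 12085539 = - 3^1*19^1*149^1 * 1423^1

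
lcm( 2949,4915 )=14745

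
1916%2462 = 1916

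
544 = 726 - 182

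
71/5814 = 71/5814 = 0.01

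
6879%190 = 39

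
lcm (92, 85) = 7820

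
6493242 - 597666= 5895576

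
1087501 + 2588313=3675814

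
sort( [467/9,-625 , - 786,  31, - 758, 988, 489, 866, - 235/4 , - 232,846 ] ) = [-786, - 758, - 625, - 232 , - 235/4,31, 467/9, 489 , 846,866,988]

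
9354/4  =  2338 + 1/2 =2338.50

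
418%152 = 114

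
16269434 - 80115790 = -63846356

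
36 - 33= 3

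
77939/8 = 77939/8 = 9742.38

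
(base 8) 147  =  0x67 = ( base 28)3j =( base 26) 3P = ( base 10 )103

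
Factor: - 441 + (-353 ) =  - 794 = - 2^1* 397^1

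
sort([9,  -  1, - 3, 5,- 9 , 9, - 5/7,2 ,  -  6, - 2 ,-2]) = [ - 9,-6 ,- 3, - 2, - 2,-1, - 5/7, 2,5, 9,9 ]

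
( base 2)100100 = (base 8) 44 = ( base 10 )36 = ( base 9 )40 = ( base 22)1E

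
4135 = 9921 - 5786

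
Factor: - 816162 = -2^1 * 3^1 * 136027^1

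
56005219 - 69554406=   - 13549187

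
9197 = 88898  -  79701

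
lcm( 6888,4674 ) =130872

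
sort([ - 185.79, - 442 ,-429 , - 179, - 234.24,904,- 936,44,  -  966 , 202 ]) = [ - 966,  -  936,- 442, - 429,- 234.24,  -  185.79,  -  179,44,202, 904] 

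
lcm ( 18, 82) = 738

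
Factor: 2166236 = 2^2 *337^1 * 1607^1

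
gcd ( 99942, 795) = 3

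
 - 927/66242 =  - 927/66242 = -0.01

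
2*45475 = 90950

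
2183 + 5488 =7671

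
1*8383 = 8383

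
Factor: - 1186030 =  - 2^1*5^1 * 118603^1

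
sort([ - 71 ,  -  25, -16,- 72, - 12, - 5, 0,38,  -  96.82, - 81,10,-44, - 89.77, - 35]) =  [ - 96.82,-89.77, - 81, - 72,-71, - 44, - 35, -25, - 16, -12, - 5,0 , 10, 38 ]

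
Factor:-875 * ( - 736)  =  644000=2^5* 5^3* 7^1 * 23^1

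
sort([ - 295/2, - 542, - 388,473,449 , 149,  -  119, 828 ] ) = [ - 542, - 388, - 295/2, - 119,149,449,  473, 828 ] 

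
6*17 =102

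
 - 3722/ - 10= 1861/5 =372.20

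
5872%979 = 977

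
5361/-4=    - 5361/4 = - 1340.25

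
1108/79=14 + 2/79 = 14.03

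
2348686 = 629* 3734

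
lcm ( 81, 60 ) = 1620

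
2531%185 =126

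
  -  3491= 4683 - 8174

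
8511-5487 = 3024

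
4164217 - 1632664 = 2531553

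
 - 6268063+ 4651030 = - 1617033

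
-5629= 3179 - 8808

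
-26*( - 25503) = 663078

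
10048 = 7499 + 2549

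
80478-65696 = 14782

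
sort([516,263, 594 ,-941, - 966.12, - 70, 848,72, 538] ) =[ - 966.12, - 941, - 70, 72,263, 516 , 538, 594, 848]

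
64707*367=23747469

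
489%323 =166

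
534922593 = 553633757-18711164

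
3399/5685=1133/1895  =  0.60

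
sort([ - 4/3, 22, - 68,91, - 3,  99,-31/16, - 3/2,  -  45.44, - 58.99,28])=[-68, - 58.99, - 45.44,-3,-31/16, - 3/2, - 4/3,22, 28, 91, 99] 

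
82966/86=41483/43 = 964.72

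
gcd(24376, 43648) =88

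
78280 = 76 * 1030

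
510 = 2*255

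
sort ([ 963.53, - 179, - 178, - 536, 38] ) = [  -  536, - 179,  -  178,38,963.53]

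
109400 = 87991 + 21409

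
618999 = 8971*69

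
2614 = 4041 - 1427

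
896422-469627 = 426795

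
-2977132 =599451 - 3576583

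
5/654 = 5/654=0.01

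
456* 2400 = 1094400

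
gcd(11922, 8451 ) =3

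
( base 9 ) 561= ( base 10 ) 460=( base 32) EC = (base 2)111001100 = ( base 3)122001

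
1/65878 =1/65878 = 0.00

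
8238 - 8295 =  - 57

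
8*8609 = 68872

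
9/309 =3/103  =  0.03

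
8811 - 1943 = 6868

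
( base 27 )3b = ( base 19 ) 4g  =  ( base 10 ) 92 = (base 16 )5c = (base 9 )112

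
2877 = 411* 7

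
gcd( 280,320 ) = 40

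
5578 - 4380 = 1198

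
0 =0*2858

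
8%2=0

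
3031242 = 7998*379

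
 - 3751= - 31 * 121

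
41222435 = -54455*(-757 ) 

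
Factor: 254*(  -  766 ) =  - 194564 = - 2^2*127^1*383^1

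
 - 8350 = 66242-74592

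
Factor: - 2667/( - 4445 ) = 3^1*5^( - 1) = 3/5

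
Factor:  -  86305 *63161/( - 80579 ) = 5451110105/80579= 5^1*7^2*19^(-1)*41^1*421^1*1289^1*4241^( - 1 ) 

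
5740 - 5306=434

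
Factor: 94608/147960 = 438/685 = 2^1*3^1 * 5^( - 1)*73^1*137^ (-1)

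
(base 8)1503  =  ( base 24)1aj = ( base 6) 3511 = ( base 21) 1IG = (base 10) 835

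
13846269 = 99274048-85427779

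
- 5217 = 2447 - 7664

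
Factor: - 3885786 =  - 2^1*3^3*227^1*317^1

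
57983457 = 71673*809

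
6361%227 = 5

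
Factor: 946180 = 2^2 * 5^1*47309^1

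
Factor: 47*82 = 3854=2^1*41^1*47^1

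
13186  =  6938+6248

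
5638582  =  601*9382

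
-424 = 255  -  679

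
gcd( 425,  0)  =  425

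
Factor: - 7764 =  - 2^2*3^1 * 647^1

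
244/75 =244/75  =  3.25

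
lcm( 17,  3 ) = 51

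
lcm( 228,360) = 6840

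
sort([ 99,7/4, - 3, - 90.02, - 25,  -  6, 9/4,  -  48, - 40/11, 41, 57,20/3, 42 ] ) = [ - 90.02,- 48,-25, - 6,-40/11,-3,7/4 , 9/4 , 20/3 , 41,42, 57, 99] 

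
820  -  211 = 609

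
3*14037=42111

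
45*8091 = 364095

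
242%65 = 47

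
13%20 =13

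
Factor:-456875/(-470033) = 5^4*643^( - 1 ) =625/643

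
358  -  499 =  - 141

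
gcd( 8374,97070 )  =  2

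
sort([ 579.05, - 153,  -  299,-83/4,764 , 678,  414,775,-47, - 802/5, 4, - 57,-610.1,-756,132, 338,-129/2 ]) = [ - 756, - 610.1,-299,-802/5,-153,  -  129/2,  -  57, -47,-83/4,4, 132,  338 , 414,579.05, 678 , 764,775 ]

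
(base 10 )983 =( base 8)1727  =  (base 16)3d7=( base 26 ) 1BL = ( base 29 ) 14Q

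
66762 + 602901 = 669663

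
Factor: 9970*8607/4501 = 85811790/4501=2^1*3^1*5^1*7^( - 1)*19^1 * 151^1*643^( - 1)*997^1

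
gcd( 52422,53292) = 6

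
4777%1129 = 261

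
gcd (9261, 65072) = 49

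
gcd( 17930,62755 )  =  8965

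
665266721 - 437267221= 227999500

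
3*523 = 1569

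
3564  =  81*44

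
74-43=31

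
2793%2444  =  349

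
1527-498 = 1029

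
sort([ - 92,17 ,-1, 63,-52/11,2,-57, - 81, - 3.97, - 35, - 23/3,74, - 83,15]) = [ - 92, - 83, - 81,-57, - 35, -23/3, - 52/11, - 3.97, - 1,2,15,17,63,74 ] 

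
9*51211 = 460899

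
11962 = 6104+5858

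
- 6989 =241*(- 29 ) 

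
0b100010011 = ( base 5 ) 2100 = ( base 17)g3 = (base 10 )275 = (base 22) cb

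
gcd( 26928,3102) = 66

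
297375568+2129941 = 299505509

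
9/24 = 3/8  =  0.38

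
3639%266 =181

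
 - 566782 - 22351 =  - 589133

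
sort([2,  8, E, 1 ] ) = [ 1,2,E, 8]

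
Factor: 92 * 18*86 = 2^4*3^2* 23^1 * 43^1=142416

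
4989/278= 4989/278 = 17.95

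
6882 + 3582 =10464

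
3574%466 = 312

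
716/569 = 716/569  =  1.26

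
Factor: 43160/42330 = 52/51 = 2^2*3^(  -  1 )*13^1 *17^( -1)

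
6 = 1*6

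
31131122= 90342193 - 59211071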